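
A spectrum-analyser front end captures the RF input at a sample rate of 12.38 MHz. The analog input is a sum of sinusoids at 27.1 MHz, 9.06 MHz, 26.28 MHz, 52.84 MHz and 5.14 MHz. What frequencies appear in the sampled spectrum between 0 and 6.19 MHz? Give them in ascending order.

1.52 MHz, 2.34 MHz, 3.32 MHz, 5.14 MHz

fs/2 = 6.19 MHz.
27.1 MHz mod fs = 2.34 MHz.
2.34 MHz ≤ fs/2 = 6.19 MHz, appears at 2.34 MHz.
9.06 MHz > fs/2 = 6.19 MHz, folds to fs − 9.06 MHz = 3.32 MHz.
26.28 MHz mod fs = 1.52 MHz.
1.52 MHz ≤ fs/2 = 6.19 MHz, appears at 1.52 MHz.
52.84 MHz mod fs = 3.32 MHz.
3.32 MHz ≤ fs/2 = 6.19 MHz, appears at 3.32 MHz.
5.14 MHz ≤ fs/2 = 6.19 MHz, passes unchanged.
Distinct values: {1.52 MHz, 2.34 MHz, 3.32 MHz, 5.14 MHz}.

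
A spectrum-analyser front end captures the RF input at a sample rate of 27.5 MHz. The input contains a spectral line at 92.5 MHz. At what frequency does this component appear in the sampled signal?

10 MHz

92.5 MHz mod fs = 10 MHz.
10 MHz ≤ fs/2 = 13.75 MHz, appears at 10 MHz.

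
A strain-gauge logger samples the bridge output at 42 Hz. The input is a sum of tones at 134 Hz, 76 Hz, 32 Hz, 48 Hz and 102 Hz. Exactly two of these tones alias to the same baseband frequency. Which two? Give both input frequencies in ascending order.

fs/2 = 21 Hz.
134 Hz mod fs = 8 Hz.
8 Hz ≤ fs/2 = 21 Hz, appears at 8 Hz.
76 Hz mod fs = 34 Hz.
34 Hz > fs/2 = 21 Hz, folds to fs − 34 Hz = 8 Hz.
32 Hz > fs/2 = 21 Hz, folds to fs − 32 Hz = 10 Hz.
48 Hz mod fs = 6 Hz.
6 Hz ≤ fs/2 = 21 Hz, appears at 6 Hz.
102 Hz mod fs = 18 Hz.
18 Hz ≤ fs/2 = 21 Hz, appears at 18 Hz.
76 Hz and 134 Hz both map to 8 Hz.

76 Hz, 134 Hz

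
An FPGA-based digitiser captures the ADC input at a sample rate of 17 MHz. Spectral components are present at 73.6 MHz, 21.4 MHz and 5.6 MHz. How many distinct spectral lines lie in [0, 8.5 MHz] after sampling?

2

fs/2 = 8.5 MHz.
73.6 MHz mod fs = 5.6 MHz.
5.6 MHz ≤ fs/2 = 8.5 MHz, appears at 5.6 MHz.
21.4 MHz mod fs = 4.4 MHz.
4.4 MHz ≤ fs/2 = 8.5 MHz, appears at 4.4 MHz.
5.6 MHz ≤ fs/2 = 8.5 MHz, passes unchanged.
Distinct values: {4.4 MHz, 5.6 MHz} → 2.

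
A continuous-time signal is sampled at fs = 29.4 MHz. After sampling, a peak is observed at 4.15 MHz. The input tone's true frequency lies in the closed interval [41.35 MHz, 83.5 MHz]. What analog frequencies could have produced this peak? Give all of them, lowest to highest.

54.65 MHz, 62.95 MHz

Frequencies that alias to 4.15 MHz are k·fs ± 4.15 MHz for integer k ≥ 0.
k=0: 4.15 MHz.
k=1: 25.25 MHz, 33.55 MHz.
k=2: 54.65 MHz, 62.95 MHz.
k=3: 84.05 MHz, 92.35 MHz.
Within [41.35 MHz, 83.5 MHz]: 54.65 MHz, 62.95 MHz.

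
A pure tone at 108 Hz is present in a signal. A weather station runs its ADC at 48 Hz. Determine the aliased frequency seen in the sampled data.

12 Hz

108 Hz mod fs = 12 Hz.
12 Hz ≤ fs/2 = 24 Hz, appears at 12 Hz.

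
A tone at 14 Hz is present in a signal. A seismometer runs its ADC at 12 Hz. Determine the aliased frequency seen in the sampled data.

2 Hz

14 Hz mod fs = 2 Hz.
2 Hz ≤ fs/2 = 6 Hz, appears at 2 Hz.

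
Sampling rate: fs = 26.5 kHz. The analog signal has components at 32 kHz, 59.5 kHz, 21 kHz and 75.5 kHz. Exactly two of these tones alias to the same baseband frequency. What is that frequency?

fs/2 = 13.25 kHz.
32 kHz mod fs = 5.5 kHz.
5.5 kHz ≤ fs/2 = 13.25 kHz, appears at 5.5 kHz.
59.5 kHz mod fs = 6.5 kHz.
6.5 kHz ≤ fs/2 = 13.25 kHz, appears at 6.5 kHz.
21 kHz > fs/2 = 13.25 kHz, folds to fs − 21 kHz = 5.5 kHz.
75.5 kHz mod fs = 22.5 kHz.
22.5 kHz > fs/2 = 13.25 kHz, folds to fs − 22.5 kHz = 4 kHz.
21 kHz and 32 kHz both map to 5.5 kHz.

5.5 kHz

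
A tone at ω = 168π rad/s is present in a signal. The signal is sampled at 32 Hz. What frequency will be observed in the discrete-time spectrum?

ω = 168π rad/s → f = ω/(2π) = 84 Hz.
84 Hz mod fs = 20 Hz.
20 Hz > fs/2 = 16 Hz, folds to fs − 20 Hz = 12 Hz.

12 Hz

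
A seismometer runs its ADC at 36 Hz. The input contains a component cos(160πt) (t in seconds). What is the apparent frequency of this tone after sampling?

ω = 160π rad/s → f = ω/(2π) = 80 Hz.
80 Hz mod fs = 8 Hz.
8 Hz ≤ fs/2 = 18 Hz, appears at 8 Hz.

8 Hz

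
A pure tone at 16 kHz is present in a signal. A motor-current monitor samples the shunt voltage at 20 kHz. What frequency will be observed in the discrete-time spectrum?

16 kHz > fs/2 = 10 kHz, folds to fs − 16 kHz = 4 kHz.

4 kHz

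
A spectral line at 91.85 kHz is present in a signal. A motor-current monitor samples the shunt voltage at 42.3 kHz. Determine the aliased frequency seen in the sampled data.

91.85 kHz mod fs = 7.25 kHz.
7.25 kHz ≤ fs/2 = 21.15 kHz, appears at 7.25 kHz.

7.25 kHz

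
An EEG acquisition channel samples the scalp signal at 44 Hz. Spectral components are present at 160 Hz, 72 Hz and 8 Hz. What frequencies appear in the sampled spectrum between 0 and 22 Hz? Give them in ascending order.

8 Hz, 16 Hz

fs/2 = 22 Hz.
160 Hz mod fs = 28 Hz.
28 Hz > fs/2 = 22 Hz, folds to fs − 28 Hz = 16 Hz.
72 Hz mod fs = 28 Hz.
28 Hz > fs/2 = 22 Hz, folds to fs − 28 Hz = 16 Hz.
8 Hz ≤ fs/2 = 22 Hz, passes unchanged.
Distinct values: {8 Hz, 16 Hz}.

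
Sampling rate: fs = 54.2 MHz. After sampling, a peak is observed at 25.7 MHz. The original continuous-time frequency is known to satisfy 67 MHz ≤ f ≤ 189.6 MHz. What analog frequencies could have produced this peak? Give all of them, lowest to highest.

Frequencies that alias to 25.7 MHz are k·fs ± 25.7 MHz for integer k ≥ 0.
k=0: 25.7 MHz.
k=1: 28.5 MHz, 79.9 MHz.
k=2: 82.7 MHz, 134.1 MHz.
k=3: 136.9 MHz, 188.3 MHz.
k=4: 191.1 MHz, 242.5 MHz.
Within [67 MHz, 189.6 MHz]: 79.9 MHz, 82.7 MHz, 134.1 MHz, 136.9 MHz, 188.3 MHz.

79.9 MHz, 82.7 MHz, 134.1 MHz, 136.9 MHz, 188.3 MHz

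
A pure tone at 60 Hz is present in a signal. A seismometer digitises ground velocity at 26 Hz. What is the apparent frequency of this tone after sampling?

8 Hz

60 Hz mod fs = 8 Hz.
8 Hz ≤ fs/2 = 13 Hz, appears at 8 Hz.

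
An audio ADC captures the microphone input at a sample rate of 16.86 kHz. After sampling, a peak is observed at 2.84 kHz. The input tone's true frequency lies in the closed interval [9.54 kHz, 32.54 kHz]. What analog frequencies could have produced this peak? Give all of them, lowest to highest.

14.02 kHz, 19.7 kHz, 30.88 kHz

Frequencies that alias to 2.84 kHz are k·fs ± 2.84 kHz for integer k ≥ 0.
k=0: 2.84 kHz.
k=1: 14.02 kHz, 19.7 kHz.
k=2: 30.88 kHz, 36.56 kHz.
k=3: 47.74 kHz, 53.42 kHz.
Within [9.54 kHz, 32.54 kHz]: 14.02 kHz, 19.7 kHz, 30.88 kHz.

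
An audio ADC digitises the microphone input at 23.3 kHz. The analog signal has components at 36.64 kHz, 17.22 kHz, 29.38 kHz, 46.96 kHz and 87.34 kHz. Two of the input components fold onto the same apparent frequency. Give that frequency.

fs/2 = 11.65 kHz.
36.64 kHz mod fs = 13.34 kHz.
13.34 kHz > fs/2 = 11.65 kHz, folds to fs − 13.34 kHz = 9.96 kHz.
17.22 kHz > fs/2 = 11.65 kHz, folds to fs − 17.22 kHz = 6.08 kHz.
29.38 kHz mod fs = 6.08 kHz.
6.08 kHz ≤ fs/2 = 11.65 kHz, appears at 6.08 kHz.
46.96 kHz mod fs = 0.36 kHz.
0.36 kHz ≤ fs/2 = 11.65 kHz, appears at 0.36 kHz.
87.34 kHz mod fs = 17.44 kHz.
17.44 kHz > fs/2 = 11.65 kHz, folds to fs − 17.44 kHz = 5.86 kHz.
17.22 kHz and 29.38 kHz both map to 6.08 kHz.

6.08 kHz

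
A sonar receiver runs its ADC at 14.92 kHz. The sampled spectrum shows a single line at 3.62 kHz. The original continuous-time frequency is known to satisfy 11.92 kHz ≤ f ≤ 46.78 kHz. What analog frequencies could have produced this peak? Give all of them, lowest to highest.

Frequencies that alias to 3.62 kHz are k·fs ± 3.62 kHz for integer k ≥ 0.
k=0: 3.62 kHz.
k=1: 11.3 kHz, 18.54 kHz.
k=2: 26.22 kHz, 33.46 kHz.
k=3: 41.14 kHz, 48.38 kHz.
k=4: 56.06 kHz, 63.3 kHz.
Within [11.92 kHz, 46.78 kHz]: 18.54 kHz, 26.22 kHz, 33.46 kHz, 41.14 kHz.

18.54 kHz, 26.22 kHz, 33.46 kHz, 41.14 kHz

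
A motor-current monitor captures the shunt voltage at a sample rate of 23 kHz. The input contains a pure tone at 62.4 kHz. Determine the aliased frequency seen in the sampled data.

62.4 kHz mod fs = 16.4 kHz.
16.4 kHz > fs/2 = 11.5 kHz, folds to fs − 16.4 kHz = 6.6 kHz.

6.6 kHz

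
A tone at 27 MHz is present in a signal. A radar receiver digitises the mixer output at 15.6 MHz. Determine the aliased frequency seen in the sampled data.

4.2 MHz

27 MHz mod fs = 11.4 MHz.
11.4 MHz > fs/2 = 7.8 MHz, folds to fs − 11.4 MHz = 4.2 MHz.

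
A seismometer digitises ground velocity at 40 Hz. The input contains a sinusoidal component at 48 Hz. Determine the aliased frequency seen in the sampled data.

8 Hz

48 Hz mod fs = 8 Hz.
8 Hz ≤ fs/2 = 20 Hz, appears at 8 Hz.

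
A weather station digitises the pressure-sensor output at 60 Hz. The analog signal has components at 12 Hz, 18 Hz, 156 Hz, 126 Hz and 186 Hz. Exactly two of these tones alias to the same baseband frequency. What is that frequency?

6 Hz

fs/2 = 30 Hz.
12 Hz ≤ fs/2 = 30 Hz, passes unchanged.
18 Hz ≤ fs/2 = 30 Hz, passes unchanged.
156 Hz mod fs = 36 Hz.
36 Hz > fs/2 = 30 Hz, folds to fs − 36 Hz = 24 Hz.
126 Hz mod fs = 6 Hz.
6 Hz ≤ fs/2 = 30 Hz, appears at 6 Hz.
186 Hz mod fs = 6 Hz.
6 Hz ≤ fs/2 = 30 Hz, appears at 6 Hz.
126 Hz and 186 Hz both map to 6 Hz.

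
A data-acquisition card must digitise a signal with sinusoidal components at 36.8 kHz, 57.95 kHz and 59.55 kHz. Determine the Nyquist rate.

Highest-frequency component: 59.55 kHz.
Nyquist rate = 2 × 59.55 kHz = 119.1 kHz.

119.1 kHz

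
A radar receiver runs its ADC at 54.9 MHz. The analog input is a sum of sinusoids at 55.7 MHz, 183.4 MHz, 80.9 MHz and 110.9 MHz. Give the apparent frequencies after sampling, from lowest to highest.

0.8 MHz, 1.1 MHz, 18.7 MHz, 26 MHz

fs/2 = 27.45 MHz.
55.7 MHz mod fs = 0.8 MHz.
0.8 MHz ≤ fs/2 = 27.45 MHz, appears at 0.8 MHz.
183.4 MHz mod fs = 18.7 MHz.
18.7 MHz ≤ fs/2 = 27.45 MHz, appears at 18.7 MHz.
80.9 MHz mod fs = 26 MHz.
26 MHz ≤ fs/2 = 27.45 MHz, appears at 26 MHz.
110.9 MHz mod fs = 1.1 MHz.
1.1 MHz ≤ fs/2 = 27.45 MHz, appears at 1.1 MHz.
Distinct values: {0.8 MHz, 1.1 MHz, 18.7 MHz, 26 MHz}.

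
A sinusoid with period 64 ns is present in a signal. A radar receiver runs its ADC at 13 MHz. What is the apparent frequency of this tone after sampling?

T = 64 ns → f = 1/T = 15.625 MHz.
15.625 MHz mod fs = 2.625 MHz.
2.625 MHz ≤ fs/2 = 6.5 MHz, appears at 2.625 MHz.

2.625 MHz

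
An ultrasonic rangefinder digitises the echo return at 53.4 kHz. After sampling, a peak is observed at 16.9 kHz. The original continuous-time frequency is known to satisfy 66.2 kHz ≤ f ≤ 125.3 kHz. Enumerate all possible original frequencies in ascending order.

Frequencies that alias to 16.9 kHz are k·fs ± 16.9 kHz for integer k ≥ 0.
k=0: 16.9 kHz.
k=1: 36.5 kHz, 70.3 kHz.
k=2: 89.9 kHz, 123.7 kHz.
k=3: 143.3 kHz, 177.1 kHz.
Within [66.2 kHz, 125.3 kHz]: 70.3 kHz, 89.9 kHz, 123.7 kHz.

70.3 kHz, 89.9 kHz, 123.7 kHz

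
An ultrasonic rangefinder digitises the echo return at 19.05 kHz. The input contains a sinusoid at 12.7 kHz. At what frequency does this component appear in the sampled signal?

12.7 kHz > fs/2 = 9.525 kHz, folds to fs − 12.7 kHz = 6.35 kHz.

6.35 kHz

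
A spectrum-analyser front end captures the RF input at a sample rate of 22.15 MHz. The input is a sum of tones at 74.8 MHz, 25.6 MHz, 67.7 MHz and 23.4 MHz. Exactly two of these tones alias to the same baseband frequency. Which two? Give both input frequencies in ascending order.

fs/2 = 11.075 MHz.
74.8 MHz mod fs = 8.35 MHz.
8.35 MHz ≤ fs/2 = 11.075 MHz, appears at 8.35 MHz.
25.6 MHz mod fs = 3.45 MHz.
3.45 MHz ≤ fs/2 = 11.075 MHz, appears at 3.45 MHz.
67.7 MHz mod fs = 1.25 MHz.
1.25 MHz ≤ fs/2 = 11.075 MHz, appears at 1.25 MHz.
23.4 MHz mod fs = 1.25 MHz.
1.25 MHz ≤ fs/2 = 11.075 MHz, appears at 1.25 MHz.
23.4 MHz and 67.7 MHz both map to 1.25 MHz.

23.4 MHz, 67.7 MHz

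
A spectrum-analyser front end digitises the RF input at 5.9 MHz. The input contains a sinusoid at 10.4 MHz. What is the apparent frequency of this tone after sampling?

10.4 MHz mod fs = 4.5 MHz.
4.5 MHz > fs/2 = 2.95 MHz, folds to fs − 4.5 MHz = 1.4 MHz.

1.4 MHz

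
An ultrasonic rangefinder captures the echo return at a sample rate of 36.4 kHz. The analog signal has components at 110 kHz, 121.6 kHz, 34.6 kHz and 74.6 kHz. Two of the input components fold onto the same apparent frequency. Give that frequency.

fs/2 = 18.2 kHz.
110 kHz mod fs = 0.8 kHz.
0.8 kHz ≤ fs/2 = 18.2 kHz, appears at 0.8 kHz.
121.6 kHz mod fs = 12.4 kHz.
12.4 kHz ≤ fs/2 = 18.2 kHz, appears at 12.4 kHz.
34.6 kHz > fs/2 = 18.2 kHz, folds to fs − 34.6 kHz = 1.8 kHz.
74.6 kHz mod fs = 1.8 kHz.
1.8 kHz ≤ fs/2 = 18.2 kHz, appears at 1.8 kHz.
34.6 kHz and 74.6 kHz both map to 1.8 kHz.

1.8 kHz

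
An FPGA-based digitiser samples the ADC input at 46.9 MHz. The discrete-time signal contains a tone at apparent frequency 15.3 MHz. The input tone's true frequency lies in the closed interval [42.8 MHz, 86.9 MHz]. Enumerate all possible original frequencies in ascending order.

62.2 MHz, 78.5 MHz

Frequencies that alias to 15.3 MHz are k·fs ± 15.3 MHz for integer k ≥ 0.
k=0: 15.3 MHz.
k=1: 31.6 MHz, 62.2 MHz.
k=2: 78.5 MHz, 109.1 MHz.
k=3: 125.4 MHz, 156 MHz.
Within [42.8 MHz, 86.9 MHz]: 62.2 MHz, 78.5 MHz.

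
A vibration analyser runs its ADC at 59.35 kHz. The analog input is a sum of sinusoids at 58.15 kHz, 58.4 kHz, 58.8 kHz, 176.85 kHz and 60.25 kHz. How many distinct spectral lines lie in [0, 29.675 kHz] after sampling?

fs/2 = 29.675 kHz.
58.15 kHz > fs/2 = 29.675 kHz, folds to fs − 58.15 kHz = 1.2 kHz.
58.4 kHz > fs/2 = 29.675 kHz, folds to fs − 58.4 kHz = 0.95 kHz.
58.8 kHz > fs/2 = 29.675 kHz, folds to fs − 58.8 kHz = 0.55 kHz.
176.85 kHz mod fs = 58.15 kHz.
58.15 kHz > fs/2 = 29.675 kHz, folds to fs − 58.15 kHz = 1.2 kHz.
60.25 kHz mod fs = 0.9 kHz.
0.9 kHz ≤ fs/2 = 29.675 kHz, appears at 0.9 kHz.
Distinct values: {0.55 kHz, 0.9 kHz, 0.95 kHz, 1.2 kHz} → 4.

4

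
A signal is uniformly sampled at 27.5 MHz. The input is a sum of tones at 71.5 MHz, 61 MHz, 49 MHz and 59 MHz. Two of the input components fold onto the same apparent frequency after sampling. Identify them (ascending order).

fs/2 = 13.75 MHz.
71.5 MHz mod fs = 16.5 MHz.
16.5 MHz > fs/2 = 13.75 MHz, folds to fs − 16.5 MHz = 11 MHz.
61 MHz mod fs = 6 MHz.
6 MHz ≤ fs/2 = 13.75 MHz, appears at 6 MHz.
49 MHz mod fs = 21.5 MHz.
21.5 MHz > fs/2 = 13.75 MHz, folds to fs − 21.5 MHz = 6 MHz.
59 MHz mod fs = 4 MHz.
4 MHz ≤ fs/2 = 13.75 MHz, appears at 4 MHz.
49 MHz and 61 MHz both map to 6 MHz.

49 MHz, 61 MHz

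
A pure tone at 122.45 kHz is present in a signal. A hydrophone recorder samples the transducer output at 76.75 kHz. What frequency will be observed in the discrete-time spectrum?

31.05 kHz

122.45 kHz mod fs = 45.7 kHz.
45.7 kHz > fs/2 = 38.375 kHz, folds to fs − 45.7 kHz = 31.05 kHz.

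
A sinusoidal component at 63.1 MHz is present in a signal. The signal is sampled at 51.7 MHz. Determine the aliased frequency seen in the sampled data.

63.1 MHz mod fs = 11.4 MHz.
11.4 MHz ≤ fs/2 = 25.85 MHz, appears at 11.4 MHz.

11.4 MHz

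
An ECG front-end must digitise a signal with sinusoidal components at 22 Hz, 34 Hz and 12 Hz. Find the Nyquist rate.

Highest-frequency component: 34 Hz.
Nyquist rate = 2 × 34 Hz = 68 Hz.

68 Hz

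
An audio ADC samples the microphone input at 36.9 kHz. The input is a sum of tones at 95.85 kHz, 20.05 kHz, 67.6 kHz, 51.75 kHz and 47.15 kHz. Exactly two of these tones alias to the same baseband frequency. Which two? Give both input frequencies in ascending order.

fs/2 = 18.45 kHz.
95.85 kHz mod fs = 22.05 kHz.
22.05 kHz > fs/2 = 18.45 kHz, folds to fs − 22.05 kHz = 14.85 kHz.
20.05 kHz > fs/2 = 18.45 kHz, folds to fs − 20.05 kHz = 16.85 kHz.
67.6 kHz mod fs = 30.7 kHz.
30.7 kHz > fs/2 = 18.45 kHz, folds to fs − 30.7 kHz = 6.2 kHz.
51.75 kHz mod fs = 14.85 kHz.
14.85 kHz ≤ fs/2 = 18.45 kHz, appears at 14.85 kHz.
47.15 kHz mod fs = 10.25 kHz.
10.25 kHz ≤ fs/2 = 18.45 kHz, appears at 10.25 kHz.
51.75 kHz and 95.85 kHz both map to 14.85 kHz.

51.75 kHz, 95.85 kHz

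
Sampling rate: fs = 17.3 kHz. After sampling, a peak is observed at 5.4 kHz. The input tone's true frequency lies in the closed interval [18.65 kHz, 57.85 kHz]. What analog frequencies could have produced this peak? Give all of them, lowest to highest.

22.7 kHz, 29.2 kHz, 40 kHz, 46.5 kHz, 57.3 kHz

Frequencies that alias to 5.4 kHz are k·fs ± 5.4 kHz for integer k ≥ 0.
k=0: 5.4 kHz.
k=1: 11.9 kHz, 22.7 kHz.
k=2: 29.2 kHz, 40 kHz.
k=3: 46.5 kHz, 57.3 kHz.
k=4: 63.8 kHz, 74.6 kHz.
Within [18.65 kHz, 57.85 kHz]: 22.7 kHz, 29.2 kHz, 40 kHz, 46.5 kHz, 57.3 kHz.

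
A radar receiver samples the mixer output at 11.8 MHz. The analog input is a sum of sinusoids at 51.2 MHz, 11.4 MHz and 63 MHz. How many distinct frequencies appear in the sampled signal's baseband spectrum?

2

fs/2 = 5.9 MHz.
51.2 MHz mod fs = 4 MHz.
4 MHz ≤ fs/2 = 5.9 MHz, appears at 4 MHz.
11.4 MHz > fs/2 = 5.9 MHz, folds to fs − 11.4 MHz = 0.4 MHz.
63 MHz mod fs = 4 MHz.
4 MHz ≤ fs/2 = 5.9 MHz, appears at 4 MHz.
Distinct values: {0.4 MHz, 4 MHz} → 2.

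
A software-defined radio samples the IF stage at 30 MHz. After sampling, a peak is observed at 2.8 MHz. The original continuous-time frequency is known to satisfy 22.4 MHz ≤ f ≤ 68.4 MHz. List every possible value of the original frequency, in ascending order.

Frequencies that alias to 2.8 MHz are k·fs ± 2.8 MHz for integer k ≥ 0.
k=0: 2.8 MHz.
k=1: 27.2 MHz, 32.8 MHz.
k=2: 57.2 MHz, 62.8 MHz.
k=3: 87.2 MHz, 92.8 MHz.
Within [22.4 MHz, 68.4 MHz]: 27.2 MHz, 32.8 MHz, 57.2 MHz, 62.8 MHz.

27.2 MHz, 32.8 MHz, 57.2 MHz, 62.8 MHz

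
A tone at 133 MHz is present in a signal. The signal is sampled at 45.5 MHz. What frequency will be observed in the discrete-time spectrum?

133 MHz mod fs = 42 MHz.
42 MHz > fs/2 = 22.75 MHz, folds to fs − 42 MHz = 3.5 MHz.

3.5 MHz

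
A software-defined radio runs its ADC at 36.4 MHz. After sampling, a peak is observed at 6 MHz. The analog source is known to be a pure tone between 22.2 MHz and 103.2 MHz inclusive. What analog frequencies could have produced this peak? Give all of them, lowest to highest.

30.4 MHz, 42.4 MHz, 66.8 MHz, 78.8 MHz, 103.2 MHz

Frequencies that alias to 6 MHz are k·fs ± 6 MHz for integer k ≥ 0.
k=0: 6 MHz.
k=1: 30.4 MHz, 42.4 MHz.
k=2: 66.8 MHz, 78.8 MHz.
k=3: 103.2 MHz, 115.2 MHz.
k=4: 139.6 MHz, 151.6 MHz.
Within [22.2 MHz, 103.2 MHz]: 30.4 MHz, 42.4 MHz, 66.8 MHz, 78.8 MHz, 103.2 MHz.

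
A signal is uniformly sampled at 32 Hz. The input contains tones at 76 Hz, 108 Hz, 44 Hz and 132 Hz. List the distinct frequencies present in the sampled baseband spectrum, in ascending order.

4 Hz, 12 Hz

fs/2 = 16 Hz.
76 Hz mod fs = 12 Hz.
12 Hz ≤ fs/2 = 16 Hz, appears at 12 Hz.
108 Hz mod fs = 12 Hz.
12 Hz ≤ fs/2 = 16 Hz, appears at 12 Hz.
44 Hz mod fs = 12 Hz.
12 Hz ≤ fs/2 = 16 Hz, appears at 12 Hz.
132 Hz mod fs = 4 Hz.
4 Hz ≤ fs/2 = 16 Hz, appears at 4 Hz.
Distinct values: {4 Hz, 12 Hz}.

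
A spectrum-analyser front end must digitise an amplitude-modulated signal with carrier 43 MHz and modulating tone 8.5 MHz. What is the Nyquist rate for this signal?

AM sidebands sit at fc ± fm = 34.5 MHz and 51.5 MHz.
Highest-frequency component: 51.5 MHz.
Nyquist rate = 2 × 51.5 MHz = 103 MHz.

103 MHz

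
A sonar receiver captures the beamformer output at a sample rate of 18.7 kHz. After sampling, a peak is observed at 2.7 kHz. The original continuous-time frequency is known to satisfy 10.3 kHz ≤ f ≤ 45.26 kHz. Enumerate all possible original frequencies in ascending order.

Frequencies that alias to 2.7 kHz are k·fs ± 2.7 kHz for integer k ≥ 0.
k=0: 2.7 kHz.
k=1: 16 kHz, 21.4 kHz.
k=2: 34.7 kHz, 40.1 kHz.
k=3: 53.4 kHz, 58.8 kHz.
Within [10.3 kHz, 45.26 kHz]: 16 kHz, 21.4 kHz, 34.7 kHz, 40.1 kHz.

16 kHz, 21.4 kHz, 34.7 kHz, 40.1 kHz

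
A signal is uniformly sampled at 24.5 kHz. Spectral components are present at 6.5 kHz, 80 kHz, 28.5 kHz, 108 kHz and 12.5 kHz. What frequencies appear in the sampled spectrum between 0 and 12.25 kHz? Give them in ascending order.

fs/2 = 12.25 kHz.
6.5 kHz ≤ fs/2 = 12.25 kHz, passes unchanged.
80 kHz mod fs = 6.5 kHz.
6.5 kHz ≤ fs/2 = 12.25 kHz, appears at 6.5 kHz.
28.5 kHz mod fs = 4 kHz.
4 kHz ≤ fs/2 = 12.25 kHz, appears at 4 kHz.
108 kHz mod fs = 10 kHz.
10 kHz ≤ fs/2 = 12.25 kHz, appears at 10 kHz.
12.5 kHz > fs/2 = 12.25 kHz, folds to fs − 12.5 kHz = 12 kHz.
Distinct values: {4 kHz, 6.5 kHz, 10 kHz, 12 kHz}.

4 kHz, 6.5 kHz, 10 kHz, 12 kHz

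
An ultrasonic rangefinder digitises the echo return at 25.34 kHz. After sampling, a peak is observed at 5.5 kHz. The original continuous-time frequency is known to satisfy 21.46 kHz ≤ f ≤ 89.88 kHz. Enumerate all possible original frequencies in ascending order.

Frequencies that alias to 5.5 kHz are k·fs ± 5.5 kHz for integer k ≥ 0.
k=0: 5.5 kHz.
k=1: 19.84 kHz, 30.84 kHz.
k=2: 45.18 kHz, 56.18 kHz.
k=3: 70.52 kHz, 81.52 kHz.
k=4: 95.86 kHz, 106.86 kHz.
Within [21.46 kHz, 89.88 kHz]: 30.84 kHz, 45.18 kHz, 56.18 kHz, 70.52 kHz, 81.52 kHz.

30.84 kHz, 45.18 kHz, 56.18 kHz, 70.52 kHz, 81.52 kHz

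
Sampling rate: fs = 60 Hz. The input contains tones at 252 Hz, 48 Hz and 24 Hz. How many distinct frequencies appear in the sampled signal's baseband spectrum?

2

fs/2 = 30 Hz.
252 Hz mod fs = 12 Hz.
12 Hz ≤ fs/2 = 30 Hz, appears at 12 Hz.
48 Hz > fs/2 = 30 Hz, folds to fs − 48 Hz = 12 Hz.
24 Hz ≤ fs/2 = 30 Hz, passes unchanged.
Distinct values: {12 Hz, 24 Hz} → 2.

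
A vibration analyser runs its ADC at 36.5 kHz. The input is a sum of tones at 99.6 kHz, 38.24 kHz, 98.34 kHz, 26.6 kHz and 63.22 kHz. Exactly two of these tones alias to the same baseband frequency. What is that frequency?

9.9 kHz

fs/2 = 18.25 kHz.
99.6 kHz mod fs = 26.6 kHz.
26.6 kHz > fs/2 = 18.25 kHz, folds to fs − 26.6 kHz = 9.9 kHz.
38.24 kHz mod fs = 1.74 kHz.
1.74 kHz ≤ fs/2 = 18.25 kHz, appears at 1.74 kHz.
98.34 kHz mod fs = 25.34 kHz.
25.34 kHz > fs/2 = 18.25 kHz, folds to fs − 25.34 kHz = 11.16 kHz.
26.6 kHz > fs/2 = 18.25 kHz, folds to fs − 26.6 kHz = 9.9 kHz.
63.22 kHz mod fs = 26.72 kHz.
26.72 kHz > fs/2 = 18.25 kHz, folds to fs − 26.72 kHz = 9.78 kHz.
26.6 kHz and 99.6 kHz both map to 9.9 kHz.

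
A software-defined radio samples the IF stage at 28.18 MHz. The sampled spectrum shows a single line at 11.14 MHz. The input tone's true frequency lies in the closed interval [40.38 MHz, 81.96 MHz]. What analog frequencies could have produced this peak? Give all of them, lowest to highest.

45.22 MHz, 67.5 MHz, 73.4 MHz

Frequencies that alias to 11.14 MHz are k·fs ± 11.14 MHz for integer k ≥ 0.
k=0: 11.14 MHz.
k=1: 17.04 MHz, 39.32 MHz.
k=2: 45.22 MHz, 67.5 MHz.
k=3: 73.4 MHz, 95.68 MHz.
k=4: 101.58 MHz, 123.86 MHz.
Within [40.38 MHz, 81.96 MHz]: 45.22 MHz, 67.5 MHz, 73.4 MHz.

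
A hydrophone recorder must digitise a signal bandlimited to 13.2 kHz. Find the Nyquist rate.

Nyquist rate = 2 × 13.2 kHz = 26.4 kHz.

26.4 kHz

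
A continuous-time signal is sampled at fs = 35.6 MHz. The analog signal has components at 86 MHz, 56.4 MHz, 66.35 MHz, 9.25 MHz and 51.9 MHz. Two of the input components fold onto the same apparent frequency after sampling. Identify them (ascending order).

56.4 MHz, 86 MHz

fs/2 = 17.8 MHz.
86 MHz mod fs = 14.8 MHz.
14.8 MHz ≤ fs/2 = 17.8 MHz, appears at 14.8 MHz.
56.4 MHz mod fs = 20.8 MHz.
20.8 MHz > fs/2 = 17.8 MHz, folds to fs − 20.8 MHz = 14.8 MHz.
66.35 MHz mod fs = 30.75 MHz.
30.75 MHz > fs/2 = 17.8 MHz, folds to fs − 30.75 MHz = 4.85 MHz.
9.25 MHz ≤ fs/2 = 17.8 MHz, passes unchanged.
51.9 MHz mod fs = 16.3 MHz.
16.3 MHz ≤ fs/2 = 17.8 MHz, appears at 16.3 MHz.
56.4 MHz and 86 MHz both map to 14.8 MHz.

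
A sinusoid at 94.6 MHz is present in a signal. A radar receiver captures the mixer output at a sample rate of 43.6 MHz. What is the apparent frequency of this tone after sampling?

7.4 MHz

94.6 MHz mod fs = 7.4 MHz.
7.4 MHz ≤ fs/2 = 21.8 MHz, appears at 7.4 MHz.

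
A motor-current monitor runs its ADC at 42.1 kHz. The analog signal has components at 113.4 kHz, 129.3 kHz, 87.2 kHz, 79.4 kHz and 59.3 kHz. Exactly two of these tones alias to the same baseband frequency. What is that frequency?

3 kHz

fs/2 = 21.05 kHz.
113.4 kHz mod fs = 29.2 kHz.
29.2 kHz > fs/2 = 21.05 kHz, folds to fs − 29.2 kHz = 12.9 kHz.
129.3 kHz mod fs = 3 kHz.
3 kHz ≤ fs/2 = 21.05 kHz, appears at 3 kHz.
87.2 kHz mod fs = 3 kHz.
3 kHz ≤ fs/2 = 21.05 kHz, appears at 3 kHz.
79.4 kHz mod fs = 37.3 kHz.
37.3 kHz > fs/2 = 21.05 kHz, folds to fs − 37.3 kHz = 4.8 kHz.
59.3 kHz mod fs = 17.2 kHz.
17.2 kHz ≤ fs/2 = 21.05 kHz, appears at 17.2 kHz.
87.2 kHz and 129.3 kHz both map to 3 kHz.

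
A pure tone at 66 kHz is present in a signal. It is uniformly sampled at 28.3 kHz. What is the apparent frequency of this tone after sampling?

66 kHz mod fs = 9.4 kHz.
9.4 kHz ≤ fs/2 = 14.15 kHz, appears at 9.4 kHz.

9.4 kHz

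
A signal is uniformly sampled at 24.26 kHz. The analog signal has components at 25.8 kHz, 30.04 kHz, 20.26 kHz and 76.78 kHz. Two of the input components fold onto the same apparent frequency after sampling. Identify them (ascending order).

20.26 kHz, 76.78 kHz

fs/2 = 12.13 kHz.
25.8 kHz mod fs = 1.54 kHz.
1.54 kHz ≤ fs/2 = 12.13 kHz, appears at 1.54 kHz.
30.04 kHz mod fs = 5.78 kHz.
5.78 kHz ≤ fs/2 = 12.13 kHz, appears at 5.78 kHz.
20.26 kHz > fs/2 = 12.13 kHz, folds to fs − 20.26 kHz = 4 kHz.
76.78 kHz mod fs = 4 kHz.
4 kHz ≤ fs/2 = 12.13 kHz, appears at 4 kHz.
20.26 kHz and 76.78 kHz both map to 4 kHz.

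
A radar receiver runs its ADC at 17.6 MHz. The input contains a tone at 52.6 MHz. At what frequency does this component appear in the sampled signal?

0.2 MHz

52.6 MHz mod fs = 17.4 MHz.
17.4 MHz > fs/2 = 8.8 MHz, folds to fs − 17.4 MHz = 0.2 MHz.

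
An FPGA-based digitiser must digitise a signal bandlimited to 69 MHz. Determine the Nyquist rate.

138 MHz

Nyquist rate = 2 × 69 MHz = 138 MHz.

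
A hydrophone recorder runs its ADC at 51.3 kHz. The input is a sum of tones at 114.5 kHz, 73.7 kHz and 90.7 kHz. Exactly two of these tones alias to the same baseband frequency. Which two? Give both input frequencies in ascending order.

fs/2 = 25.65 kHz.
114.5 kHz mod fs = 11.9 kHz.
11.9 kHz ≤ fs/2 = 25.65 kHz, appears at 11.9 kHz.
73.7 kHz mod fs = 22.4 kHz.
22.4 kHz ≤ fs/2 = 25.65 kHz, appears at 22.4 kHz.
90.7 kHz mod fs = 39.4 kHz.
39.4 kHz > fs/2 = 25.65 kHz, folds to fs − 39.4 kHz = 11.9 kHz.
90.7 kHz and 114.5 kHz both map to 11.9 kHz.

90.7 kHz, 114.5 kHz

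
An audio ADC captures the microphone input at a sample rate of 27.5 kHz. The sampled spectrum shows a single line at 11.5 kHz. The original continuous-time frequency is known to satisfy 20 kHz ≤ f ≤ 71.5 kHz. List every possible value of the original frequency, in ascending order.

Frequencies that alias to 11.5 kHz are k·fs ± 11.5 kHz for integer k ≥ 0.
k=0: 11.5 kHz.
k=1: 16 kHz, 39 kHz.
k=2: 43.5 kHz, 66.5 kHz.
k=3: 71 kHz, 94 kHz.
k=4: 98.5 kHz, 121.5 kHz.
Within [20 kHz, 71.5 kHz]: 39 kHz, 43.5 kHz, 66.5 kHz, 71 kHz.

39 kHz, 43.5 kHz, 66.5 kHz, 71 kHz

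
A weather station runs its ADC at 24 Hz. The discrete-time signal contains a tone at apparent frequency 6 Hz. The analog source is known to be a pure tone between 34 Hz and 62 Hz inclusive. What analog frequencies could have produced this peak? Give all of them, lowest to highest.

Frequencies that alias to 6 Hz are k·fs ± 6 Hz for integer k ≥ 0.
k=0: 6 Hz.
k=1: 18 Hz, 30 Hz.
k=2: 42 Hz, 54 Hz.
k=3: 66 Hz, 78 Hz.
Within [34 Hz, 62 Hz]: 42 Hz, 54 Hz.

42 Hz, 54 Hz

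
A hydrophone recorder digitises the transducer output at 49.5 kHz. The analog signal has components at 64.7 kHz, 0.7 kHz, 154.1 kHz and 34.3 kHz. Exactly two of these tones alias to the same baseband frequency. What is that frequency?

15.2 kHz

fs/2 = 24.75 kHz.
64.7 kHz mod fs = 15.2 kHz.
15.2 kHz ≤ fs/2 = 24.75 kHz, appears at 15.2 kHz.
0.7 kHz ≤ fs/2 = 24.75 kHz, passes unchanged.
154.1 kHz mod fs = 5.6 kHz.
5.6 kHz ≤ fs/2 = 24.75 kHz, appears at 5.6 kHz.
34.3 kHz > fs/2 = 24.75 kHz, folds to fs − 34.3 kHz = 15.2 kHz.
34.3 kHz and 64.7 kHz both map to 15.2 kHz.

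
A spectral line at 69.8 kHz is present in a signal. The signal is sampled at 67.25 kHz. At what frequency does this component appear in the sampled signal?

2.55 kHz

69.8 kHz mod fs = 2.55 kHz.
2.55 kHz ≤ fs/2 = 33.625 kHz, appears at 2.55 kHz.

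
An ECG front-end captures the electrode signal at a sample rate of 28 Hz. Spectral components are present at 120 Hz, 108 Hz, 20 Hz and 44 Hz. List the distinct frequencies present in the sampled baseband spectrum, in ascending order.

fs/2 = 14 Hz.
120 Hz mod fs = 8 Hz.
8 Hz ≤ fs/2 = 14 Hz, appears at 8 Hz.
108 Hz mod fs = 24 Hz.
24 Hz > fs/2 = 14 Hz, folds to fs − 24 Hz = 4 Hz.
20 Hz > fs/2 = 14 Hz, folds to fs − 20 Hz = 8 Hz.
44 Hz mod fs = 16 Hz.
16 Hz > fs/2 = 14 Hz, folds to fs − 16 Hz = 12 Hz.
Distinct values: {4 Hz, 8 Hz, 12 Hz}.

4 Hz, 8 Hz, 12 Hz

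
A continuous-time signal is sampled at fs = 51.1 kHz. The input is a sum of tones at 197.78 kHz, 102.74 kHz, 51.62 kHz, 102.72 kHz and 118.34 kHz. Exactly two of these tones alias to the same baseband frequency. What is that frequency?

fs/2 = 25.55 kHz.
197.78 kHz mod fs = 44.48 kHz.
44.48 kHz > fs/2 = 25.55 kHz, folds to fs − 44.48 kHz = 6.62 kHz.
102.74 kHz mod fs = 0.54 kHz.
0.54 kHz ≤ fs/2 = 25.55 kHz, appears at 0.54 kHz.
51.62 kHz mod fs = 0.52 kHz.
0.52 kHz ≤ fs/2 = 25.55 kHz, appears at 0.52 kHz.
102.72 kHz mod fs = 0.52 kHz.
0.52 kHz ≤ fs/2 = 25.55 kHz, appears at 0.52 kHz.
118.34 kHz mod fs = 16.14 kHz.
16.14 kHz ≤ fs/2 = 25.55 kHz, appears at 16.14 kHz.
51.62 kHz and 102.72 kHz both map to 0.52 kHz.

0.52 kHz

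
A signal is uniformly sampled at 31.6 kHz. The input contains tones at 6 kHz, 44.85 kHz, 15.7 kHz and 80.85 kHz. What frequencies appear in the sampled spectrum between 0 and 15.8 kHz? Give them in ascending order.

fs/2 = 15.8 kHz.
6 kHz ≤ fs/2 = 15.8 kHz, passes unchanged.
44.85 kHz mod fs = 13.25 kHz.
13.25 kHz ≤ fs/2 = 15.8 kHz, appears at 13.25 kHz.
15.7 kHz ≤ fs/2 = 15.8 kHz, passes unchanged.
80.85 kHz mod fs = 17.65 kHz.
17.65 kHz > fs/2 = 15.8 kHz, folds to fs − 17.65 kHz = 13.95 kHz.
Distinct values: {6 kHz, 13.25 kHz, 13.95 kHz, 15.7 kHz}.

6 kHz, 13.25 kHz, 13.95 kHz, 15.7 kHz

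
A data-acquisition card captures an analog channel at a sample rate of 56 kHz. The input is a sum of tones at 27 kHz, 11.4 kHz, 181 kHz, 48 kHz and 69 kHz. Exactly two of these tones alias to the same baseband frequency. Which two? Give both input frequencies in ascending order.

69 kHz, 181 kHz

fs/2 = 28 kHz.
27 kHz ≤ fs/2 = 28 kHz, passes unchanged.
11.4 kHz ≤ fs/2 = 28 kHz, passes unchanged.
181 kHz mod fs = 13 kHz.
13 kHz ≤ fs/2 = 28 kHz, appears at 13 kHz.
48 kHz > fs/2 = 28 kHz, folds to fs − 48 kHz = 8 kHz.
69 kHz mod fs = 13 kHz.
13 kHz ≤ fs/2 = 28 kHz, appears at 13 kHz.
69 kHz and 181 kHz both map to 13 kHz.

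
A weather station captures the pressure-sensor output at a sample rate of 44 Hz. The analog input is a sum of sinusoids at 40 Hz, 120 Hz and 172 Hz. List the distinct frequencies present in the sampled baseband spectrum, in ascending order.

4 Hz, 12 Hz

fs/2 = 22 Hz.
40 Hz > fs/2 = 22 Hz, folds to fs − 40 Hz = 4 Hz.
120 Hz mod fs = 32 Hz.
32 Hz > fs/2 = 22 Hz, folds to fs − 32 Hz = 12 Hz.
172 Hz mod fs = 40 Hz.
40 Hz > fs/2 = 22 Hz, folds to fs − 40 Hz = 4 Hz.
Distinct values: {4 Hz, 12 Hz}.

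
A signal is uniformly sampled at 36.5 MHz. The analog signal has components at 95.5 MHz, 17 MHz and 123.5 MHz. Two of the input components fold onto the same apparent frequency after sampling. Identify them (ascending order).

95.5 MHz, 123.5 MHz

fs/2 = 18.25 MHz.
95.5 MHz mod fs = 22.5 MHz.
22.5 MHz > fs/2 = 18.25 MHz, folds to fs − 22.5 MHz = 14 MHz.
17 MHz ≤ fs/2 = 18.25 MHz, passes unchanged.
123.5 MHz mod fs = 14 MHz.
14 MHz ≤ fs/2 = 18.25 MHz, appears at 14 MHz.
95.5 MHz and 123.5 MHz both map to 14 MHz.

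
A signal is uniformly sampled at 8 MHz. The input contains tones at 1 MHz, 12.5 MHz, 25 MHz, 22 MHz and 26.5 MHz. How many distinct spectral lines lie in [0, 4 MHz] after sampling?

fs/2 = 4 MHz.
1 MHz ≤ fs/2 = 4 MHz, passes unchanged.
12.5 MHz mod fs = 4.5 MHz.
4.5 MHz > fs/2 = 4 MHz, folds to fs − 4.5 MHz = 3.5 MHz.
25 MHz mod fs = 1 MHz.
1 MHz ≤ fs/2 = 4 MHz, appears at 1 MHz.
22 MHz mod fs = 6 MHz.
6 MHz > fs/2 = 4 MHz, folds to fs − 6 MHz = 2 MHz.
26.5 MHz mod fs = 2.5 MHz.
2.5 MHz ≤ fs/2 = 4 MHz, appears at 2.5 MHz.
Distinct values: {1 MHz, 2 MHz, 2.5 MHz, 3.5 MHz} → 4.

4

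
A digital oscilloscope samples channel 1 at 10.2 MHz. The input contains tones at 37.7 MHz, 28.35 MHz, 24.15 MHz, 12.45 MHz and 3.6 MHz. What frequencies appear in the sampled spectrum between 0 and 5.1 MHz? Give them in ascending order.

fs/2 = 5.1 MHz.
37.7 MHz mod fs = 7.1 MHz.
7.1 MHz > fs/2 = 5.1 MHz, folds to fs − 7.1 MHz = 3.1 MHz.
28.35 MHz mod fs = 7.95 MHz.
7.95 MHz > fs/2 = 5.1 MHz, folds to fs − 7.95 MHz = 2.25 MHz.
24.15 MHz mod fs = 3.75 MHz.
3.75 MHz ≤ fs/2 = 5.1 MHz, appears at 3.75 MHz.
12.45 MHz mod fs = 2.25 MHz.
2.25 MHz ≤ fs/2 = 5.1 MHz, appears at 2.25 MHz.
3.6 MHz ≤ fs/2 = 5.1 MHz, passes unchanged.
Distinct values: {2.25 MHz, 3.1 MHz, 3.6 MHz, 3.75 MHz}.

2.25 MHz, 3.1 MHz, 3.6 MHz, 3.75 MHz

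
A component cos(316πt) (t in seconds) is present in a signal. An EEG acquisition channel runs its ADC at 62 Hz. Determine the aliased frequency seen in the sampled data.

ω = 316π rad/s → f = ω/(2π) = 158 Hz.
158 Hz mod fs = 34 Hz.
34 Hz > fs/2 = 31 Hz, folds to fs − 34 Hz = 28 Hz.

28 Hz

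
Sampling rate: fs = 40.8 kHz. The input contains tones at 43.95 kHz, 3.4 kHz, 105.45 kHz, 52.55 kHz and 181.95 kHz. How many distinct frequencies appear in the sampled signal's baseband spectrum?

5

fs/2 = 20.4 kHz.
43.95 kHz mod fs = 3.15 kHz.
3.15 kHz ≤ fs/2 = 20.4 kHz, appears at 3.15 kHz.
3.4 kHz ≤ fs/2 = 20.4 kHz, passes unchanged.
105.45 kHz mod fs = 23.85 kHz.
23.85 kHz > fs/2 = 20.4 kHz, folds to fs − 23.85 kHz = 16.95 kHz.
52.55 kHz mod fs = 11.75 kHz.
11.75 kHz ≤ fs/2 = 20.4 kHz, appears at 11.75 kHz.
181.95 kHz mod fs = 18.75 kHz.
18.75 kHz ≤ fs/2 = 20.4 kHz, appears at 18.75 kHz.
Distinct values: {3.15 kHz, 3.4 kHz, 11.75 kHz, 16.95 kHz, 18.75 kHz} → 5.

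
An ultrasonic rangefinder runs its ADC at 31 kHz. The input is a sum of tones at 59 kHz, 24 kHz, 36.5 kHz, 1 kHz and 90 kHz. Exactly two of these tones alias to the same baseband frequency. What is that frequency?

fs/2 = 15.5 kHz.
59 kHz mod fs = 28 kHz.
28 kHz > fs/2 = 15.5 kHz, folds to fs − 28 kHz = 3 kHz.
24 kHz > fs/2 = 15.5 kHz, folds to fs − 24 kHz = 7 kHz.
36.5 kHz mod fs = 5.5 kHz.
5.5 kHz ≤ fs/2 = 15.5 kHz, appears at 5.5 kHz.
1 kHz ≤ fs/2 = 15.5 kHz, passes unchanged.
90 kHz mod fs = 28 kHz.
28 kHz > fs/2 = 15.5 kHz, folds to fs − 28 kHz = 3 kHz.
59 kHz and 90 kHz both map to 3 kHz.

3 kHz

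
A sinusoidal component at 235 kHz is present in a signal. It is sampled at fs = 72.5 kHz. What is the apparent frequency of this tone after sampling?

17.5 kHz

235 kHz mod fs = 17.5 kHz.
17.5 kHz ≤ fs/2 = 36.25 kHz, appears at 17.5 kHz.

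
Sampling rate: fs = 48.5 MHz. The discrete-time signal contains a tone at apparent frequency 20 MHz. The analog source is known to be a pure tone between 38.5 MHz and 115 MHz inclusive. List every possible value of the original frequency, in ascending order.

Frequencies that alias to 20 MHz are k·fs ± 20 MHz for integer k ≥ 0.
k=0: 20 MHz.
k=1: 28.5 MHz, 68.5 MHz.
k=2: 77 MHz, 117 MHz.
k=3: 125.5 MHz, 165.5 MHz.
Within [38.5 MHz, 115 MHz]: 68.5 MHz, 77 MHz.

68.5 MHz, 77 MHz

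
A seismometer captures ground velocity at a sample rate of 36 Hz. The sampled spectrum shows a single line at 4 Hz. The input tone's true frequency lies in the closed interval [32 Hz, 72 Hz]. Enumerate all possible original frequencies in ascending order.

32 Hz, 40 Hz, 68 Hz

Frequencies that alias to 4 Hz are k·fs ± 4 Hz for integer k ≥ 0.
k=0: 4 Hz.
k=1: 32 Hz, 40 Hz.
k=2: 68 Hz, 76 Hz.
k=3: 104 Hz, 112 Hz.
Within [32 Hz, 72 Hz]: 32 Hz, 40 Hz, 68 Hz.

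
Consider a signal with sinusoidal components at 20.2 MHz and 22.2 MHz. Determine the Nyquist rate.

Highest-frequency component: 22.2 MHz.
Nyquist rate = 2 × 22.2 MHz = 44.4 MHz.

44.4 MHz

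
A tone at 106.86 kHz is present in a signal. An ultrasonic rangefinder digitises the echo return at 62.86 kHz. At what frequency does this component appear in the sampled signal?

106.86 kHz mod fs = 44 kHz.
44 kHz > fs/2 = 31.43 kHz, folds to fs − 44 kHz = 18.86 kHz.

18.86 kHz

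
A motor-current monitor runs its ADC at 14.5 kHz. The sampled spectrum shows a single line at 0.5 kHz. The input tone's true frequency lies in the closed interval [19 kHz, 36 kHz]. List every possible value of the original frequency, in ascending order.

28.5 kHz, 29.5 kHz

Frequencies that alias to 0.5 kHz are k·fs ± 0.5 kHz for integer k ≥ 0.
k=0: 0.5 kHz.
k=1: 14 kHz, 15 kHz.
k=2: 28.5 kHz, 29.5 kHz.
k=3: 43 kHz, 44 kHz.
Within [19 kHz, 36 kHz]: 28.5 kHz, 29.5 kHz.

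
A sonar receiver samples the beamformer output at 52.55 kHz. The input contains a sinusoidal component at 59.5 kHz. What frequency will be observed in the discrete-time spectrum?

6.95 kHz

59.5 kHz mod fs = 6.95 kHz.
6.95 kHz ≤ fs/2 = 26.275 kHz, appears at 6.95 kHz.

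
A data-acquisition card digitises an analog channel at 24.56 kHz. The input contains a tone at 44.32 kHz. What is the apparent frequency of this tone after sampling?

44.32 kHz mod fs = 19.76 kHz.
19.76 kHz > fs/2 = 12.28 kHz, folds to fs − 19.76 kHz = 4.8 kHz.

4.8 kHz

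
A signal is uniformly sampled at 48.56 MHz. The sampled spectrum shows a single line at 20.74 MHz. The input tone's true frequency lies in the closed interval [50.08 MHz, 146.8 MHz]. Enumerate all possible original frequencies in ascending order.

69.3 MHz, 76.38 MHz, 117.86 MHz, 124.94 MHz

Frequencies that alias to 20.74 MHz are k·fs ± 20.74 MHz for integer k ≥ 0.
k=0: 20.74 MHz.
k=1: 27.82 MHz, 69.3 MHz.
k=2: 76.38 MHz, 117.86 MHz.
k=3: 124.94 MHz, 166.42 MHz.
k=4: 173.5 MHz, 214.98 MHz.
Within [50.08 MHz, 146.8 MHz]: 69.3 MHz, 76.38 MHz, 117.86 MHz, 124.94 MHz.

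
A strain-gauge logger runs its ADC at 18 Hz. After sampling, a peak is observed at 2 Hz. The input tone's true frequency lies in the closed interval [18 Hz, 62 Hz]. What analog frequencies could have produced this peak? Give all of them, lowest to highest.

20 Hz, 34 Hz, 38 Hz, 52 Hz, 56 Hz

Frequencies that alias to 2 Hz are k·fs ± 2 Hz for integer k ≥ 0.
k=0: 2 Hz.
k=1: 16 Hz, 20 Hz.
k=2: 34 Hz, 38 Hz.
k=3: 52 Hz, 56 Hz.
k=4: 70 Hz, 74 Hz.
Within [18 Hz, 62 Hz]: 20 Hz, 34 Hz, 38 Hz, 52 Hz, 56 Hz.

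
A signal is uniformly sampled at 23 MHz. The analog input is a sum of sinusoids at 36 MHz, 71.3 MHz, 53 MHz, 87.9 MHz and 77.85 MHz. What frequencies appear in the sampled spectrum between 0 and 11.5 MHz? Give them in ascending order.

2.3 MHz, 4.1 MHz, 7 MHz, 8.85 MHz, 10 MHz

fs/2 = 11.5 MHz.
36 MHz mod fs = 13 MHz.
13 MHz > fs/2 = 11.5 MHz, folds to fs − 13 MHz = 10 MHz.
71.3 MHz mod fs = 2.3 MHz.
2.3 MHz ≤ fs/2 = 11.5 MHz, appears at 2.3 MHz.
53 MHz mod fs = 7 MHz.
7 MHz ≤ fs/2 = 11.5 MHz, appears at 7 MHz.
87.9 MHz mod fs = 18.9 MHz.
18.9 MHz > fs/2 = 11.5 MHz, folds to fs − 18.9 MHz = 4.1 MHz.
77.85 MHz mod fs = 8.85 MHz.
8.85 MHz ≤ fs/2 = 11.5 MHz, appears at 8.85 MHz.
Distinct values: {2.3 MHz, 4.1 MHz, 7 MHz, 8.85 MHz, 10 MHz}.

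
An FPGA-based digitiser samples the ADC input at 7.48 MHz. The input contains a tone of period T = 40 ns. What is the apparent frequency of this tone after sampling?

T = 40 ns → f = 1/T = 25 MHz.
25 MHz mod fs = 2.56 MHz.
2.56 MHz ≤ fs/2 = 3.74 MHz, appears at 2.56 MHz.

2.56 MHz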